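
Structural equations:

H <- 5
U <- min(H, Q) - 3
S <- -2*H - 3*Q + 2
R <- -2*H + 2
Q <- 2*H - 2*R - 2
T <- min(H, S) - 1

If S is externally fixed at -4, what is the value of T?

-5

Intervening sets S = -4 and removes its equation (S <- -2*H - 3*Q + 2).
T = min(H, S) - 1  [with H=5, S=-4]  = -5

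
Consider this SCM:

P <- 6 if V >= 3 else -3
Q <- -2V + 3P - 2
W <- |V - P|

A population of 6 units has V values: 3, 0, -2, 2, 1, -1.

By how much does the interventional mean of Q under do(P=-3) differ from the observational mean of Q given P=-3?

Every unit gets P=-3 under the intervention. Q values become -17, -11, -7, -15, -13, -9; E[Q|do(P=-3)] = -12.
Observing P=-3 restricts to units where P's equation naturally yields -3: V ∈ {0, -2, 2, 1, -1}. In that subpopulation Q = -11, -7, -15, -13, -9, mean -11.
Difference = -12 − (-11) = -1.

-1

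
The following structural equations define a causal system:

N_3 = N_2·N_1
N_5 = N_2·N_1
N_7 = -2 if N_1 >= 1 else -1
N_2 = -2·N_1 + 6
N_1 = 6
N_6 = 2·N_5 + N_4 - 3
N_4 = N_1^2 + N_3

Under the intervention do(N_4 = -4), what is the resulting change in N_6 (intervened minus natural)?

Under do(N_4=-4), the mechanism N_4 = N_1^2 + N_3 is discarded; N_4 is fixed at -4.
N_2 = -2·N_1 + 6  [with N_1=6]  = -6
N_5 = N_2·N_1  [with N_2=-6, N_1=6]  = -36
N_6 = 2·N_5 + N_4 - 3  [with N_5=-36, N_4=-4]  = -79
Without intervention: N_2 = -2·N_1 + 6  [with N_1=6]  = -6; N_3 = N_2·N_1  [with N_2=-6, N_1=6]  = -36; N_4 = N_1^2 + N_3  [with N_1=6, N_3=-36]  = 0; N_5 = N_2·N_1  [with N_2=-6, N_1=6]  = -36; N_6 = 2·N_5 + N_4 - 3  [with N_5=-36, N_4=0]  = -75.
Change = -79 − (-75) = -4.

-4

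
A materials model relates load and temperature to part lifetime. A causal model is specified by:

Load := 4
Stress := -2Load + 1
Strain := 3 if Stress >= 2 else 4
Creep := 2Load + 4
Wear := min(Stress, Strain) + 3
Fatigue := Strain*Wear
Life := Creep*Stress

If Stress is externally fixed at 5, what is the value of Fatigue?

18

Under do(Stress=5), the mechanism Stress := -2Load + 1 is discarded; Stress is fixed at 5.
Strain = 3 if Stress >= 2 else 4  [with Stress=5]  = 3
Wear = min(Stress, Strain) + 3  [with Stress=5, Strain=3]  = 6
Fatigue = Strain*Wear  [with Strain=3, Wear=6]  = 18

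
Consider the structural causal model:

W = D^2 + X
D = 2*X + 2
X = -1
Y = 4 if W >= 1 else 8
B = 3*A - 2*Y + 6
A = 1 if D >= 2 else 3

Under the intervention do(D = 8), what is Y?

4

do(D=8) replaces the equation D = 2*X + 2 with the constant D = 8.
W = D^2 + X  [with D=8, X=-1]  = 63
Y = 4 if W >= 1 else 8  [with W=63]  = 4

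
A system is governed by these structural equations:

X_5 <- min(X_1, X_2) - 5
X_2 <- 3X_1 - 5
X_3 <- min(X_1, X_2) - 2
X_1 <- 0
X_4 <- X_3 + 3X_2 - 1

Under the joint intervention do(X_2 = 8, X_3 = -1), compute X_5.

Under do(X_2 = 8, X_3 = -1), each intervened variable's structural equation is replaced by its fixed value.
X_5 = min(X_1, X_2) - 5  [with X_1=0, X_2=8]  = -5

-5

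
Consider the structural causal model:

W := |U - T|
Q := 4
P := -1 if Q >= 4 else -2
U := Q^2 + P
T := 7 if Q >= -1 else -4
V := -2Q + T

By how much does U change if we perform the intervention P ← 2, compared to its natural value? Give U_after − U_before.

Under do(P=2), the mechanism P := -1 if Q >= 4 else -2 is discarded; P is fixed at 2.
U = Q^2 + P  [with Q=4, P=2]  = 18
Without intervention: P = -1 if Q >= 4 else -2  [with Q=4]  = -1; U = Q^2 + P  [with Q=4, P=-1]  = 15.
Change = 18 − 15 = 3.

3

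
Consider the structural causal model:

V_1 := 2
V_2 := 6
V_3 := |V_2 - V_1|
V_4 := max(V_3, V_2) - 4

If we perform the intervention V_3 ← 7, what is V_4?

3

The intervention breaks the incoming arrows to V_3: V_3 := |V_2 - V_1| no longer applies, and V_3 = 7.
V_4 = max(V_3, V_2) - 4  [with V_3=7, V_2=6]  = 3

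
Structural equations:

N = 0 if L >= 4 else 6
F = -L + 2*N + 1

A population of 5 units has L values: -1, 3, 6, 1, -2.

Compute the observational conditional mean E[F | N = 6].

Observing N=6 restricts to units where N's equation naturally yields 6: L ∈ {-1, 3, 1, -2}. In that subpopulation F = 14, 10, 12, 15, mean 12.75.

12.75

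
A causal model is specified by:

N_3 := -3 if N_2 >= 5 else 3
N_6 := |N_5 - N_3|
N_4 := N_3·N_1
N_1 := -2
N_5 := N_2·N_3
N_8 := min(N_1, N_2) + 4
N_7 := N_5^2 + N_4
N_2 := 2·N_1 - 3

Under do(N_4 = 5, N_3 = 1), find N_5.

-7

The joint intervention fixes N_4 = 5, N_3 = 1, removing each variable's own equation.
N_2 = 2·N_1 - 3  [with N_1=-2]  = -7
N_5 = N_2·N_3  [with N_2=-7, N_3=1]  = -7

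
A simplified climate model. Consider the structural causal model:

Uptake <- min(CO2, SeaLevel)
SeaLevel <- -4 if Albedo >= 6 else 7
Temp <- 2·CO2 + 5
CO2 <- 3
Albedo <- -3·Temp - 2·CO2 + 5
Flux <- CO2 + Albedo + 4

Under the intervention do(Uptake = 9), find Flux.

do(Uptake=9) replaces the equation Uptake <- min(CO2, SeaLevel) with the constant Uptake = 9.
Since Flux is not a descendant of the intervened variable, it is unaffected.
Temp = 2·CO2 + 5  [with CO2=3]  = 11
Albedo = -3·Temp - 2·CO2 + 5  [with Temp=11, CO2=3]  = -34
Flux = CO2 + Albedo + 4  [with CO2=3, Albedo=-34]  = -27

-27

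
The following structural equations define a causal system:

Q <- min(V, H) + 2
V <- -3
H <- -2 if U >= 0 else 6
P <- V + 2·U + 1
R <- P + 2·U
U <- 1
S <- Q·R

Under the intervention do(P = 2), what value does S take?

The intervention breaks the incoming arrows to P: P <- V + 2·U + 1 no longer applies, and P = 2.
H = -2 if U >= 0 else 6  [with U=1]  = -2
R = P + 2·U  [with P=2, U=1]  = 4
Q = min(V, H) + 2  [with V=-3, H=-2]  = -1
S = Q·R  [with Q=-1, R=4]  = -4

-4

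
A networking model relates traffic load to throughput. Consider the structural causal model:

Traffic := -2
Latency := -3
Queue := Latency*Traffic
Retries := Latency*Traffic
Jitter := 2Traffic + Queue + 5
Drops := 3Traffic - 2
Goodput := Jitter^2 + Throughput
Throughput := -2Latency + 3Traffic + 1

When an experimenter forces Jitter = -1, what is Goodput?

2

Intervening sets Jitter = -1 and removes its equation (Jitter := 2Traffic + Queue + 5).
Throughput = -2Latency + 3Traffic + 1  [with Latency=-3, Traffic=-2]  = 1
Goodput = Jitter^2 + Throughput  [with Jitter=-1, Throughput=1]  = 2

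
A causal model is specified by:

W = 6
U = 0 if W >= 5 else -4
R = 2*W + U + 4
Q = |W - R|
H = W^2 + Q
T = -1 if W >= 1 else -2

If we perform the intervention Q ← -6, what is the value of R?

16

Under do(Q=-6), the mechanism Q = |W - R| is discarded; Q is fixed at -6.
Since R is not a descendant of the intervened variable, it is unaffected.
U = 0 if W >= 5 else -4  [with W=6]  = 0
R = 2*W + U + 4  [with W=6, U=0]  = 16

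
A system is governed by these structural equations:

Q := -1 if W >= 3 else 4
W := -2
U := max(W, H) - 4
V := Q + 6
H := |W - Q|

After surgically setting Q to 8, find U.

6

do(Q=8) replaces the equation Q := -1 if W >= 3 else 4 with the constant Q = 8.
H = |W - Q|  [with W=-2, Q=8]  = 10
U = max(W, H) - 4  [with W=-2, H=10]  = 6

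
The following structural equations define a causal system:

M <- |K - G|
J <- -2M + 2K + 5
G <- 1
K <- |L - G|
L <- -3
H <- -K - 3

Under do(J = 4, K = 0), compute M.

1

Under do(J = 4, K = 0), each intervened variable's structural equation is replaced by its fixed value.
M = |K - G|  [with K=0, G=1]  = 1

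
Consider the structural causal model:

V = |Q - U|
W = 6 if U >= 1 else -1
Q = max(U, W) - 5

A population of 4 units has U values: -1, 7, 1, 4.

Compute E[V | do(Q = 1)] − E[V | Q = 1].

1.25

Under do(Q=1), Q's equation is replaced by Q=1 for every unit. Per-unit V: 2, 6, 0, 3. Mean = 2.75.
Observing Q=1 restricts to units where Q's equation naturally yields 1: U ∈ {1, 4}. In that subpopulation V = 0, 3, mean 1.5.
Difference = 2.75 − 1.5 = 1.25.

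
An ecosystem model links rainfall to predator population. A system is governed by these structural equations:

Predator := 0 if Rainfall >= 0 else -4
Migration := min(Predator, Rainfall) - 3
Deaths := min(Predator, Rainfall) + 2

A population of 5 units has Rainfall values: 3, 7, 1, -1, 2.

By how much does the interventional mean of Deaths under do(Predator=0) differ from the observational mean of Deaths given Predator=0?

The intervention sets Predator=0 in all 5 units regardless of Rainfall. Recomputing Deaths per unit gives 2, 2, 2, 1, 2; average 1.8.
Conditioning on Predator=0 selects the 4 unit(s) with Rainfall ∈ {3, 7, 1, 2}. Their Deaths values: 2, 2, 2, 2. Mean = 2.
Difference = 1.8 − 2 = -0.2.

-0.2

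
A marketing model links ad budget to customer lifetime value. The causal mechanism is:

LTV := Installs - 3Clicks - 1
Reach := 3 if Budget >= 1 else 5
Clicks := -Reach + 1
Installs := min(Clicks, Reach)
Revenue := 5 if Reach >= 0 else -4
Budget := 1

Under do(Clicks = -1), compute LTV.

1

The intervention breaks the incoming arrows to Clicks: Clicks := -Reach + 1 no longer applies, and Clicks = -1.
Reach = 3 if Budget >= 1 else 5  [with Budget=1]  = 3
Installs = min(Clicks, Reach)  [with Clicks=-1, Reach=3]  = -1
LTV = Installs - 3Clicks - 1  [with Installs=-1, Clicks=-1]  = 1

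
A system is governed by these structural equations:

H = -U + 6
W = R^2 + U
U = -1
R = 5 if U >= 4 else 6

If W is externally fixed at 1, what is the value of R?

6

The intervention breaks the incoming arrows to W: W = R^2 + U no longer applies, and W = 1.
Since R is not a descendant of the intervened variable, it is unaffected.
R = 5 if U >= 4 else 6  [with U=-1]  = 6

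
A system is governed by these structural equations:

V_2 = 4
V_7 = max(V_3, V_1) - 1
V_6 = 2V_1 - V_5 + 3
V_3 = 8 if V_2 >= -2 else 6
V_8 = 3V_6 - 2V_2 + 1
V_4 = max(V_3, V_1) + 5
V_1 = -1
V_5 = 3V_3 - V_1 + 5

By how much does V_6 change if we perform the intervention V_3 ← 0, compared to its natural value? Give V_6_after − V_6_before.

24

The intervention breaks the incoming arrows to V_3: V_3 = 8 if V_2 >= -2 else 6 no longer applies, and V_3 = 0.
V_5 = 3V_3 - V_1 + 5  [with V_3=0, V_1=-1]  = 6
V_6 = 2V_1 - V_5 + 3  [with V_1=-1, V_5=6]  = -5
Without intervention: V_3 = 8 if V_2 >= -2 else 6  [with V_2=4]  = 8; V_5 = 3V_3 - V_1 + 5  [with V_3=8, V_1=-1]  = 30; V_6 = 2V_1 - V_5 + 3  [with V_1=-1, V_5=30]  = -29.
Change = -5 − (-29) = 24.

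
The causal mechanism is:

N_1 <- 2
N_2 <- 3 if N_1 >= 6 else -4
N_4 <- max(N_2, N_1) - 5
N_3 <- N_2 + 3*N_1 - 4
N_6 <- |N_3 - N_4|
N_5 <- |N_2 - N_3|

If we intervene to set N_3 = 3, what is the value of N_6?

The intervention breaks the incoming arrows to N_3: N_3 <- N_2 + 3*N_1 - 4 no longer applies, and N_3 = 3.
N_2 = 3 if N_1 >= 6 else -4  [with N_1=2]  = -4
N_4 = max(N_2, N_1) - 5  [with N_2=-4, N_1=2]  = -3
N_6 = |N_3 - N_4|  [with N_3=3, N_4=-3]  = 6

6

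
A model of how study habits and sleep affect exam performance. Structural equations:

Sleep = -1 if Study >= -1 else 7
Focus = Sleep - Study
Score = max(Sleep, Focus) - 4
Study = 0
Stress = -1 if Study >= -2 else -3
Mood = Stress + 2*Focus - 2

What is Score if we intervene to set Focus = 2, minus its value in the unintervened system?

Intervening sets Focus = 2 and removes its equation (Focus = Sleep - Study).
Sleep = -1 if Study >= -1 else 7  [with Study=0]  = -1
Score = max(Sleep, Focus) - 4  [with Sleep=-1, Focus=2]  = -2
Without intervention: Sleep = -1 if Study >= -1 else 7  [with Study=0]  = -1; Focus = Sleep - Study  [with Sleep=-1, Study=0]  = -1; Score = max(Sleep, Focus) - 4  [with Sleep=-1, Focus=-1]  = -5.
Change = -2 − (-5) = 3.

3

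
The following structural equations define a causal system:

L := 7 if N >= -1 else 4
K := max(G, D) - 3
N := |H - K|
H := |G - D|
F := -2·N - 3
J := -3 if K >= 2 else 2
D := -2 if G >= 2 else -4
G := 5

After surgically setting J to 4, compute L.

7

Intervening sets J = 4 and removes its equation (J := -3 if K >= 2 else 2).
L is not downstream of the intervention, so its value is determined by the original equations.
D = -2 if G >= 2 else -4  [with G=5]  = -2
K = max(G, D) - 3  [with G=5, D=-2]  = 2
H = |G - D|  [with G=5, D=-2]  = 7
N = |H - K|  [with H=7, K=2]  = 5
L = 7 if N >= -1 else 4  [with N=5]  = 7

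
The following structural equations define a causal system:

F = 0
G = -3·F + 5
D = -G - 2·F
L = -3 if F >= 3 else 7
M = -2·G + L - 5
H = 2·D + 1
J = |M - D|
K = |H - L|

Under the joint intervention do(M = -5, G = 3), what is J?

Setting M = -5, G = 3 by intervention discards those variables' equations.
D = -G - 2·F  [with G=3, F=0]  = -3
J = |M - D|  [with M=-5, D=-3]  = 2

2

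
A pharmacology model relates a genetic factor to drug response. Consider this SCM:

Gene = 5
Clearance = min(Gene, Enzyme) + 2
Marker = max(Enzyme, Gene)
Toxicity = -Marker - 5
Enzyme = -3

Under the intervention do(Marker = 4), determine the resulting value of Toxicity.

-9

The intervention breaks the incoming arrows to Marker: Marker = max(Enzyme, Gene) no longer applies, and Marker = 4.
Toxicity = -Marker - 5  [with Marker=4]  = -9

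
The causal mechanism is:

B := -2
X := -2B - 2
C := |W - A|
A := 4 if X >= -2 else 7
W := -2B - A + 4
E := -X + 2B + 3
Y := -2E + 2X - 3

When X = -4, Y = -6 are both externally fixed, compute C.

Setting X = -4, Y = -6 by intervention discards those variables' equations.
A = 4 if X >= -2 else 7  [with X=-4]  = 7
W = -2B - A + 4  [with B=-2, A=7]  = 1
C = |W - A|  [with W=1, A=7]  = 6

6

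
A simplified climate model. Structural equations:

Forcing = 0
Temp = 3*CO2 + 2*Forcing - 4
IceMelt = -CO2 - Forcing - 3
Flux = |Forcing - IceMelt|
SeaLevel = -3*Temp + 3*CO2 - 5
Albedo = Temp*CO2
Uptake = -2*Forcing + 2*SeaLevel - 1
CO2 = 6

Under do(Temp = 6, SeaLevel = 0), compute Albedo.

The joint intervention fixes Temp = 6, SeaLevel = 0, removing each variable's own equation.
Albedo = Temp*CO2  [with Temp=6, CO2=6]  = 36

36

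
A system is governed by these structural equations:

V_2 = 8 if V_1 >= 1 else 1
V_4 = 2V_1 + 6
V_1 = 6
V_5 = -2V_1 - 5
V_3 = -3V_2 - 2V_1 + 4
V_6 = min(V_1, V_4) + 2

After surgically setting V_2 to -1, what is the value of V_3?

The intervention breaks the incoming arrows to V_2: V_2 = 8 if V_1 >= 1 else 1 no longer applies, and V_2 = -1.
V_3 = -3V_2 - 2V_1 + 4  [with V_2=-1, V_1=6]  = -5

-5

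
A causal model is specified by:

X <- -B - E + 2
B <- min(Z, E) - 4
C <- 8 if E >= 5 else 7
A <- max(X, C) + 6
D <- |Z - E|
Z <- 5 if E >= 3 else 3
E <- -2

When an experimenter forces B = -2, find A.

13

The intervention breaks the incoming arrows to B: B <- min(Z, E) - 4 no longer applies, and B = -2.
X = -B - E + 2  [with B=-2, E=-2]  = 6
C = 8 if E >= 5 else 7  [with E=-2]  = 7
A = max(X, C) + 6  [with X=6, C=7]  = 13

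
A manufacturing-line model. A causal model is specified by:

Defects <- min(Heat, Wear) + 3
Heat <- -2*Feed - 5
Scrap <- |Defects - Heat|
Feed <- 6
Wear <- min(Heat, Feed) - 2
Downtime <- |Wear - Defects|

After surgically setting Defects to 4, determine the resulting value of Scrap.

Intervening sets Defects = 4 and removes its equation (Defects <- min(Heat, Wear) + 3).
Heat = -2*Feed - 5  [with Feed=6]  = -17
Scrap = |Defects - Heat|  [with Defects=4, Heat=-17]  = 21

21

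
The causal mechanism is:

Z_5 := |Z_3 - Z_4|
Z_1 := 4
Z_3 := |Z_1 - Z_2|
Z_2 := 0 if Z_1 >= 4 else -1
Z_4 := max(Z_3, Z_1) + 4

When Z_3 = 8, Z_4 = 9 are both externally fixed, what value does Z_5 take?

1

Setting Z_3 = 8, Z_4 = 9 by intervention discards those variables' equations.
Z_5 = |Z_3 - Z_4|  [with Z_3=8, Z_4=9]  = 1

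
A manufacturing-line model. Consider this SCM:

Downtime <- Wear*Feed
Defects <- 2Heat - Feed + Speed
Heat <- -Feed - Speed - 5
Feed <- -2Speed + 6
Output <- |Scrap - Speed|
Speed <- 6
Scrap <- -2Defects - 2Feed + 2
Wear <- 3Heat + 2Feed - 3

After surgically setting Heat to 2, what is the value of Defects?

16

do(Heat=2) replaces the equation Heat <- -Feed - Speed - 5 with the constant Heat = 2.
Feed = -2Speed + 6  [with Speed=6]  = -6
Defects = 2Heat - Feed + Speed  [with Heat=2, Feed=-6, Speed=6]  = 16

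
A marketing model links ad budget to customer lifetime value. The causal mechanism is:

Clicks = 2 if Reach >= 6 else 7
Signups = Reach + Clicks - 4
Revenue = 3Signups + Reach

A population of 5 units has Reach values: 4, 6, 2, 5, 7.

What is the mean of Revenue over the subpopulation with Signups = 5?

E[Revenue|Signups=5] averages over only the 2 units with Signups=5 (Reach = 2, 7): Revenue = 17, 22, mean 19.5.

19.5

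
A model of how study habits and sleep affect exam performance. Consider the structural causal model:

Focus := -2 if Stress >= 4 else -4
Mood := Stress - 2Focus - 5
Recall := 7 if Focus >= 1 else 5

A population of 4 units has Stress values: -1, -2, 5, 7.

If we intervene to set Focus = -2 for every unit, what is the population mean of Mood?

1.25

The intervention sets Focus=-2 in all 4 units regardless of Stress. Recomputing Mood per unit gives -2, -3, 4, 6; average 1.25.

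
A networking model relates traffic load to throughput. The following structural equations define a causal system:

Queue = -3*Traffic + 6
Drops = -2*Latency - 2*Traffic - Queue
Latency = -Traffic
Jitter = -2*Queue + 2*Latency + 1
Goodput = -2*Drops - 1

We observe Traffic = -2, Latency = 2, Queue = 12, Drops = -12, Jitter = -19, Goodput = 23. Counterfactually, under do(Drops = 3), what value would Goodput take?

Under do(Drops=3), the mechanism Drops = -2*Latency - 2*Traffic - Queue is discarded; Drops is fixed at 3.
Goodput = -2*Drops - 1  [with Drops=3]  = -7

-7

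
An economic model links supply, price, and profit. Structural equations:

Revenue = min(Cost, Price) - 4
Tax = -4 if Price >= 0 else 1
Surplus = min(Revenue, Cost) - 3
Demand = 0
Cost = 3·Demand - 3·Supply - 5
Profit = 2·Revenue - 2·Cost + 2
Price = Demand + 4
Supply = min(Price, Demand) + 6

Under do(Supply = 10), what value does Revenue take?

-39

do(Supply=10) replaces the equation Supply = min(Price, Demand) + 6 with the constant Supply = 10.
Price = Demand + 4  [with Demand=0]  = 4
Cost = 3·Demand - 3·Supply - 5  [with Demand=0, Supply=10]  = -35
Revenue = min(Cost, Price) - 4  [with Cost=-35, Price=4]  = -39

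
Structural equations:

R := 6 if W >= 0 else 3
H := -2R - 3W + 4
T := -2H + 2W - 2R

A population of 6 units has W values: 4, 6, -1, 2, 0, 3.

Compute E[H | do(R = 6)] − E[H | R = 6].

2

do(R=6) breaks R's dependence on W. With R=6 fixed, H across the units is -20, -26, -5, -14, -8, -17, mean -15.
Conditioning on R=6 selects the 5 unit(s) with W ∈ {4, 6, 2, 0, 3}. Their H values: -20, -26, -14, -8, -17. Mean = -17.
Difference = -15 − (-17) = 2.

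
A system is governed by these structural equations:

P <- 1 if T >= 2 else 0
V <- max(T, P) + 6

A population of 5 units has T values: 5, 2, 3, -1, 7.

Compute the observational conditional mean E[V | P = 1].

10.25

E[V|P=1] averages over only the 4 units with P=1 (T = 5, 2, 3, 7): V = 11, 8, 9, 13, mean 10.25.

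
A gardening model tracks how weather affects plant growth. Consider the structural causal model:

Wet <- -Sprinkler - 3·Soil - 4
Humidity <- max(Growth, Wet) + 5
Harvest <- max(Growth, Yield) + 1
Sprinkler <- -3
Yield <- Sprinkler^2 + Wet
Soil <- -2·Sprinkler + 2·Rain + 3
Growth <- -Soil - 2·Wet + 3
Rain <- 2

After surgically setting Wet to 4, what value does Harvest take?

14

do(Wet=4) replaces the equation Wet <- -Sprinkler - 3·Soil - 4 with the constant Wet = 4.
Soil = -2·Sprinkler + 2·Rain + 3  [with Sprinkler=-3, Rain=2]  = 13
Growth = -Soil - 2·Wet + 3  [with Soil=13, Wet=4]  = -18
Yield = Sprinkler^2 + Wet  [with Sprinkler=-3, Wet=4]  = 13
Harvest = max(Growth, Yield) + 1  [with Growth=-18, Yield=13]  = 14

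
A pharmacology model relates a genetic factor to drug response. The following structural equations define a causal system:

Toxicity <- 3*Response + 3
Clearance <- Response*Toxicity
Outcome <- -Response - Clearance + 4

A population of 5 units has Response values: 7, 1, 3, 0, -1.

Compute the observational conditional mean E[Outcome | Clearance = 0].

4.5

E[Outcome|Clearance=0] averages over only the 2 units with Clearance=0 (Response = 0, -1): Outcome = 4, 5, mean 4.5.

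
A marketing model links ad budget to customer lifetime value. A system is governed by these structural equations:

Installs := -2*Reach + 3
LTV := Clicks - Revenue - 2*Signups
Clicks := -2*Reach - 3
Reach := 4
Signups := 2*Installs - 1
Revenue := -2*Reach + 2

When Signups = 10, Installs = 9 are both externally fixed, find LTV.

-25

The joint intervention fixes Signups = 10, Installs = 9, removing each variable's own equation.
Clicks = -2*Reach - 3  [with Reach=4]  = -11
Revenue = -2*Reach + 2  [with Reach=4]  = -6
LTV = Clicks - Revenue - 2*Signups  [with Clicks=-11, Revenue=-6, Signups=10]  = -25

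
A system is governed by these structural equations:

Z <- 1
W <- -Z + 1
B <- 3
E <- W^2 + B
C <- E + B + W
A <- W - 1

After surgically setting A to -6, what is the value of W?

do(A=-6) replaces the equation A <- W - 1 with the constant A = -6.
W is not downstream of the intervention, so its value is determined by the original equations.
W = -Z + 1  [with Z=1]  = 0

0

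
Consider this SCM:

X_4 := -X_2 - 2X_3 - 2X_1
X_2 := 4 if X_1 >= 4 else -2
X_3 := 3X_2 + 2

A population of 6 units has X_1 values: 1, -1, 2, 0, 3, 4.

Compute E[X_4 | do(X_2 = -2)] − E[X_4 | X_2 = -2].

-1

Every unit gets X_2=-2 under the intervention. X_4 values become 8, 12, 6, 10, 4, 2; E[X_4|do(X_2=-2)] = 7.
Conditioning on X_2=-2 selects the 5 unit(s) with X_1 ∈ {1, -1, 2, 0, 3}. Their X_4 values: 8, 12, 6, 10, 4. Mean = 8.
Difference = 7 − 8 = -1.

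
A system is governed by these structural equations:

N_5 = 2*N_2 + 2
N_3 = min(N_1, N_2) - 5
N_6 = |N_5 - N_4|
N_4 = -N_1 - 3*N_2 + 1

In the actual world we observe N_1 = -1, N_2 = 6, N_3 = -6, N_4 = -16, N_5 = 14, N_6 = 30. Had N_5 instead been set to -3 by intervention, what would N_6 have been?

13

The intervention breaks the incoming arrows to N_5: N_5 = 2*N_2 + 2 no longer applies, and N_5 = -3.
N_4 = -N_1 - 3*N_2 + 1  [with N_1=-1, N_2=6]  = -16
N_6 = |N_5 - N_4|  [with N_5=-3, N_4=-16]  = 13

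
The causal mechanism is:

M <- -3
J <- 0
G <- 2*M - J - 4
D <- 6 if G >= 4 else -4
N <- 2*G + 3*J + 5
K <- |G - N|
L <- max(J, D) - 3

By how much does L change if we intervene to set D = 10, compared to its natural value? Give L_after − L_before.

The intervention breaks the incoming arrows to D: D <- 6 if G >= 4 else -4 no longer applies, and D = 10.
L = max(J, D) - 3  [with J=0, D=10]  = 7
Without intervention: G = 2*M - J - 4  [with M=-3, J=0]  = -10; D = 6 if G >= 4 else -4  [with G=-10]  = -4; L = max(J, D) - 3  [with J=0, D=-4]  = -3.
Change = 7 − (-3) = 10.

10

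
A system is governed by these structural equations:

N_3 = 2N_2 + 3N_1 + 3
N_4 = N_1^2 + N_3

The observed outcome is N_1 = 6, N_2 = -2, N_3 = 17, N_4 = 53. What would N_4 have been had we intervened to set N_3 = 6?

The intervention breaks the incoming arrows to N_3: N_3 = 2N_2 + 3N_1 + 3 no longer applies, and N_3 = 6.
N_4 = N_1^2 + N_3  [with N_1=6, N_3=6]  = 42

42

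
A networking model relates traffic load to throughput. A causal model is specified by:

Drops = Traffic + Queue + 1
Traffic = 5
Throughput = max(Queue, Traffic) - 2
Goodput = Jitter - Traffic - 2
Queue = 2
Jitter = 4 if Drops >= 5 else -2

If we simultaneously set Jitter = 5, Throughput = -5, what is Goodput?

-2

The joint intervention fixes Jitter = 5, Throughput = -5, removing each variable's own equation.
Goodput = Jitter - Traffic - 2  [with Jitter=5, Traffic=5]  = -2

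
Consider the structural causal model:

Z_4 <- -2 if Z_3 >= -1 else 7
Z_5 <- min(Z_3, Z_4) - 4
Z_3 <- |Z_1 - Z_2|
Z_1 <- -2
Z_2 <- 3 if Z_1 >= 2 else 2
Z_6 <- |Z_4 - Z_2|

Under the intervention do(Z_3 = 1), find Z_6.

The intervention breaks the incoming arrows to Z_3: Z_3 <- |Z_1 - Z_2| no longer applies, and Z_3 = 1.
Z_2 = 3 if Z_1 >= 2 else 2  [with Z_1=-2]  = 2
Z_4 = -2 if Z_3 >= -1 else 7  [with Z_3=1]  = -2
Z_6 = |Z_4 - Z_2|  [with Z_4=-2, Z_2=2]  = 4

4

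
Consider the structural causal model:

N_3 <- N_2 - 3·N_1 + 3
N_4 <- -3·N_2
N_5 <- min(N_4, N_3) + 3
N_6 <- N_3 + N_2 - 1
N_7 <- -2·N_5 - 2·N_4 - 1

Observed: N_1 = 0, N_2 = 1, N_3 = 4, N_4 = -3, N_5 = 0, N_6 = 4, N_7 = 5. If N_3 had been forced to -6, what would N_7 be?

The intervention breaks the incoming arrows to N_3: N_3 <- N_2 - 3·N_1 + 3 no longer applies, and N_3 = -6.
N_4 = -3·N_2  [with N_2=1]  = -3
N_5 = min(N_4, N_3) + 3  [with N_4=-3, N_3=-6]  = -3
N_7 = -2·N_5 - 2·N_4 - 1  [with N_5=-3, N_4=-3]  = 11

11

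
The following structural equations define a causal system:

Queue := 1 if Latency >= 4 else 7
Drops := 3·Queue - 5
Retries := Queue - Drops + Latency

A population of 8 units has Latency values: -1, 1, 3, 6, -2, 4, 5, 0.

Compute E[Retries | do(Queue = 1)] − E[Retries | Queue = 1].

The intervention sets Queue=1 in all 8 units regardless of Latency. Recomputing Retries per unit gives 2, 4, 6, 9, 1, 7, 8, 3; average 5.
Conditioning on Queue=1 selects the 3 unit(s) with Latency ∈ {6, 4, 5}. Their Retries values: 9, 7, 8. Mean = 8.
Difference = 5 − 8 = -3.

-3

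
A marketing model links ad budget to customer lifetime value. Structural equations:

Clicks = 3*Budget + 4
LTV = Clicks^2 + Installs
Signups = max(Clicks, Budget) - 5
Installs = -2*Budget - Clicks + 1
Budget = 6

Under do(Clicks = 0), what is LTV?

-11

do(Clicks=0) replaces the equation Clicks = 3*Budget + 4 with the constant Clicks = 0.
Installs = -2*Budget - Clicks + 1  [with Budget=6, Clicks=0]  = -11
LTV = Clicks^2 + Installs  [with Clicks=0, Installs=-11]  = -11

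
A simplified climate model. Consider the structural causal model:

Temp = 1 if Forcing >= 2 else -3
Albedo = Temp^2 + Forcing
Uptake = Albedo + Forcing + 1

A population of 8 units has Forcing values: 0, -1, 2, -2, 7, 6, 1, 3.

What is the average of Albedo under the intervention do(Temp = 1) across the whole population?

3

Every unit gets Temp=1 under the intervention. Albedo values become 1, 0, 3, -1, 8, 7, 2, 4; E[Albedo|do(Temp=1)] = 3.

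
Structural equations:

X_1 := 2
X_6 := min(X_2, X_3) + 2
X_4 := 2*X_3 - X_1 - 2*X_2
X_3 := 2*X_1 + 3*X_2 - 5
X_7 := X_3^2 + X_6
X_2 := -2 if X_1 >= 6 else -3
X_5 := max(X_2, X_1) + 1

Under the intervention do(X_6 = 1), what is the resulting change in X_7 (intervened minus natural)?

9

Intervening sets X_6 = 1 and removes its equation (X_6 := min(X_2, X_3) + 2).
X_2 = -2 if X_1 >= 6 else -3  [with X_1=2]  = -3
X_3 = 2*X_1 + 3*X_2 - 5  [with X_1=2, X_2=-3]  = -10
X_7 = X_3^2 + X_6  [with X_3=-10, X_6=1]  = 101
Without intervention: X_2 = -2 if X_1 >= 6 else -3  [with X_1=2]  = -3; X_3 = 2*X_1 + 3*X_2 - 5  [with X_1=2, X_2=-3]  = -10; X_6 = min(X_2, X_3) + 2  [with X_2=-3, X_3=-10]  = -8; X_7 = X_3^2 + X_6  [with X_3=-10, X_6=-8]  = 92.
Change = 101 − 92 = 9.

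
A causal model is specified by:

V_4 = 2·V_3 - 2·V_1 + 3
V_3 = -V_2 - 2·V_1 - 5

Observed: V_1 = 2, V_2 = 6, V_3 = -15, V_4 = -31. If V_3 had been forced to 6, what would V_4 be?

11

The intervention breaks the incoming arrows to V_3: V_3 = -V_2 - 2·V_1 - 5 no longer applies, and V_3 = 6.
V_4 = 2·V_3 - 2·V_1 + 3  [with V_3=6, V_1=2]  = 11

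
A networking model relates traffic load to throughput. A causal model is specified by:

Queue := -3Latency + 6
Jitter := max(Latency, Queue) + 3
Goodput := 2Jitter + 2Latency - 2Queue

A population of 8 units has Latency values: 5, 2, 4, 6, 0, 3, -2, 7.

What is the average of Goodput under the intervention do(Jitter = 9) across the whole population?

31

do(Jitter=9) breaks Jitter's dependence on Latency. With Jitter=9 fixed, Goodput across the units is 46, 22, 38, 54, 6, 30, -10, 62, mean 31.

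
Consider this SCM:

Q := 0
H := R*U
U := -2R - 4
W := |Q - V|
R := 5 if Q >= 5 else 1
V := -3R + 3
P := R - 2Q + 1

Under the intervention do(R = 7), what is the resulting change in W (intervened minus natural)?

18

do(R=7) replaces the equation R := 5 if Q >= 5 else 1 with the constant R = 7.
V = -3R + 3  [with R=7]  = -18
W = |Q - V|  [with Q=0, V=-18]  = 18
Without intervention: R = 5 if Q >= 5 else 1  [with Q=0]  = 1; V = -3R + 3  [with R=1]  = 0; W = |Q - V|  [with Q=0, V=0]  = 0.
Change = 18 − 0 = 18.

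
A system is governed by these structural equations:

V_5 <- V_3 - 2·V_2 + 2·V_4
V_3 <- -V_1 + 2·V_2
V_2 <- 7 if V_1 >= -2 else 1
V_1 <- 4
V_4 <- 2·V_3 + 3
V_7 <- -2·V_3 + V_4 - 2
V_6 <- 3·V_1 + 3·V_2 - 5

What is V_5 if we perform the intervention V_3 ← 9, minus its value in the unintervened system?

do(V_3=9) replaces the equation V_3 <- -V_1 + 2·V_2 with the constant V_3 = 9.
V_2 = 7 if V_1 >= -2 else 1  [with V_1=4]  = 7
V_4 = 2·V_3 + 3  [with V_3=9]  = 21
V_5 = V_3 - 2·V_2 + 2·V_4  [with V_3=9, V_2=7, V_4=21]  = 37
Without intervention: V_2 = 7 if V_1 >= -2 else 1  [with V_1=4]  = 7; V_3 = -V_1 + 2·V_2  [with V_1=4, V_2=7]  = 10; V_4 = 2·V_3 + 3  [with V_3=10]  = 23; V_5 = V_3 - 2·V_2 + 2·V_4  [with V_3=10, V_2=7, V_4=23]  = 42.
Change = 37 − 42 = -5.

-5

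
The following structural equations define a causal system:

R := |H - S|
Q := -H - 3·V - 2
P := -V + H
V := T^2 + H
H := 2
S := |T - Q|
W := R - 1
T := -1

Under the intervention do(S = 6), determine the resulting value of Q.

The intervention breaks the incoming arrows to S: S := |T - Q| no longer applies, and S = 6.
Since Q is not a descendant of the intervened variable, it is unaffected.
V = T^2 + H  [with T=-1, H=2]  = 3
Q = -H - 3·V - 2  [with H=2, V=3]  = -13

-13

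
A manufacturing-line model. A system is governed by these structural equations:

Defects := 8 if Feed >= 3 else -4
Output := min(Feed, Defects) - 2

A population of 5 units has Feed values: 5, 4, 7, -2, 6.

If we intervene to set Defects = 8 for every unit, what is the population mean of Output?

2

do(Defects=8) breaks Defects's dependence on Feed. With Defects=8 fixed, Output across the units is 3, 2, 5, -4, 4, mean 2.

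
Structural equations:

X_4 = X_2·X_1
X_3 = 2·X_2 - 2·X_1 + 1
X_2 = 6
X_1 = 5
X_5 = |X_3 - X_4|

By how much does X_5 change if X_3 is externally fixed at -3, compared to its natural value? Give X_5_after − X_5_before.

6

do(X_3=-3) replaces the equation X_3 = 2·X_2 - 2·X_1 + 1 with the constant X_3 = -3.
X_4 = X_2·X_1  [with X_2=6, X_1=5]  = 30
X_5 = |X_3 - X_4|  [with X_3=-3, X_4=30]  = 33
Without intervention: X_3 = 2·X_2 - 2·X_1 + 1  [with X_2=6, X_1=5]  = 3; X_4 = X_2·X_1  [with X_2=6, X_1=5]  = 30; X_5 = |X_3 - X_4|  [with X_3=3, X_4=30]  = 27.
Change = 33 − 27 = 6.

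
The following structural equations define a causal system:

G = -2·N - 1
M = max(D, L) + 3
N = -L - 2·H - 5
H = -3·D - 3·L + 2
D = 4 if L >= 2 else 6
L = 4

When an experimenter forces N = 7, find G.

The intervention breaks the incoming arrows to N: N = -L - 2·H - 5 no longer applies, and N = 7.
G = -2·N - 1  [with N=7]  = -15

-15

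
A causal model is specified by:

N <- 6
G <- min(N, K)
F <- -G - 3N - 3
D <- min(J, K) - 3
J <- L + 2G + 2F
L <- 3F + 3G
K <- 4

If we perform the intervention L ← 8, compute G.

do(L=8) replaces the equation L <- 3F + 3G with the constant L = 8.
G is not downstream of the intervention, so its value is determined by the original equations.
G = min(N, K)  [with N=6, K=4]  = 4

4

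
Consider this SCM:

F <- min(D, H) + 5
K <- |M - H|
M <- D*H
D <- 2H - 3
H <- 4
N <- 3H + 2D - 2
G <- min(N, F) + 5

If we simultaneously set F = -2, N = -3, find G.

Setting F = -2, N = -3 by intervention discards those variables' equations.
G = min(N, F) + 5  [with N=-3, F=-2]  = 2

2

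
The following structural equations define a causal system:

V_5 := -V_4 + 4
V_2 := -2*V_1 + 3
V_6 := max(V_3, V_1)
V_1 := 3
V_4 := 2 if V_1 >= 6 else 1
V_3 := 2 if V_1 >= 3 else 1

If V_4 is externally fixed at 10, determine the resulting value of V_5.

-6

Intervening sets V_4 = 10 and removes its equation (V_4 := 2 if V_1 >= 6 else 1).
V_5 = -V_4 + 4  [with V_4=10]  = -6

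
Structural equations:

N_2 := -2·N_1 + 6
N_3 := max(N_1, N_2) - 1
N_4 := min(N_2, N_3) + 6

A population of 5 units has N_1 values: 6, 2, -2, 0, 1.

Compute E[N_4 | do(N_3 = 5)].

do(N_3=5) breaks N_3's dependence on N_1. With N_3=5 fixed, N_4 across the units is 0, 8, 11, 11, 10, mean 8.

8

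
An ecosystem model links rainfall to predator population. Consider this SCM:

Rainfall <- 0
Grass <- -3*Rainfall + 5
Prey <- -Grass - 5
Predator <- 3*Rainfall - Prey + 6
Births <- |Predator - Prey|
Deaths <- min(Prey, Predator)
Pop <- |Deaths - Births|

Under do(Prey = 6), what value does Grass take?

5

Under do(Prey=6), the mechanism Prey <- -Grass - 5 is discarded; Prey is fixed at 6.
Since Grass is not a descendant of the intervened variable, it is unaffected.
Grass = -3*Rainfall + 5  [with Rainfall=0]  = 5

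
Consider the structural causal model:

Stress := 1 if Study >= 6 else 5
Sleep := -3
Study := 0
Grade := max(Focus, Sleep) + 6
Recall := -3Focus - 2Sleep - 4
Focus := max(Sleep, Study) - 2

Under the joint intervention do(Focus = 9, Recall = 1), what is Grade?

The joint intervention fixes Focus = 9, Recall = 1, removing each variable's own equation.
Grade = max(Focus, Sleep) + 6  [with Focus=9, Sleep=-3]  = 15

15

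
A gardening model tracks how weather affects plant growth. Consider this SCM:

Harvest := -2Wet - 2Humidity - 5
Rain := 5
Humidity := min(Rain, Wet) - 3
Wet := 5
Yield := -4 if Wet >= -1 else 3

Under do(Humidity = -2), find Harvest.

do(Humidity=-2) replaces the equation Humidity := min(Rain, Wet) - 3 with the constant Humidity = -2.
Harvest = -2Wet - 2Humidity - 5  [with Wet=5, Humidity=-2]  = -11

-11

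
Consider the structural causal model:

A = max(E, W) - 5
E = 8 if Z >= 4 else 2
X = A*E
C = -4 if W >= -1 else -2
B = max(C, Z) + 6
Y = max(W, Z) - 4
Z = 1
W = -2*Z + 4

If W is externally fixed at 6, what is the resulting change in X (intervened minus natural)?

8

do(W=6) replaces the equation W = -2*Z + 4 with the constant W = 6.
E = 8 if Z >= 4 else 2  [with Z=1]  = 2
A = max(E, W) - 5  [with E=2, W=6]  = 1
X = A*E  [with A=1, E=2]  = 2
Without intervention: W = -2*Z + 4  [with Z=1]  = 2; E = 8 if Z >= 4 else 2  [with Z=1]  = 2; A = max(E, W) - 5  [with E=2, W=2]  = -3; X = A*E  [with A=-3, E=2]  = -6.
Change = 2 − (-6) = 8.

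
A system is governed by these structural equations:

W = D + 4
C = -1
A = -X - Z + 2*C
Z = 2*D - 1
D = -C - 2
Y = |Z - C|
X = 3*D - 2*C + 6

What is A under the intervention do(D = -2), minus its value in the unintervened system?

5

Under do(D=-2), the mechanism D = -C - 2 is discarded; D is fixed at -2.
X = 3*D - 2*C + 6  [with D=-2, C=-1]  = 2
Z = 2*D - 1  [with D=-2]  = -5
A = -X - Z + 2*C  [with X=2, Z=-5, C=-1]  = 1
Without intervention: D = -C - 2  [with C=-1]  = -1; X = 3*D - 2*C + 6  [with D=-1, C=-1]  = 5; Z = 2*D - 1  [with D=-1]  = -3; A = -X - Z + 2*C  [with X=5, Z=-3, C=-1]  = -4.
Change = 1 − (-4) = 5.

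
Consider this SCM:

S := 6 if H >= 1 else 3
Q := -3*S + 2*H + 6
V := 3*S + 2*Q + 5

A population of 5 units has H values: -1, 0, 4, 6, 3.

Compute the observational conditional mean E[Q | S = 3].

E[Q|S=3] averages over only the 2 units with S=3 (H = -1, 0): Q = -5, -3, mean -4.

-4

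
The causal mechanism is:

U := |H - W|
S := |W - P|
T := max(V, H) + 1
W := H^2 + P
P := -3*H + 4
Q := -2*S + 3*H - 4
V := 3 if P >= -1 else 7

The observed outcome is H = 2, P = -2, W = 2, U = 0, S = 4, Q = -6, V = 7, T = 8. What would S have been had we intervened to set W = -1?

do(W=-1) replaces the equation W := H^2 + P with the constant W = -1.
P = -3*H + 4  [with H=2]  = -2
S = |W - P|  [with W=-1, P=-2]  = 1

1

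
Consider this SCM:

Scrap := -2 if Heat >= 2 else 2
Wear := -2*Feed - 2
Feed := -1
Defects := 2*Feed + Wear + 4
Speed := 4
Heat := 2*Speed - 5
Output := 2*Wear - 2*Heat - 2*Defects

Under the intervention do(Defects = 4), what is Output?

Under do(Defects=4), the mechanism Defects := 2*Feed + Wear + 4 is discarded; Defects is fixed at 4.
Heat = 2*Speed - 5  [with Speed=4]  = 3
Wear = -2*Feed - 2  [with Feed=-1]  = 0
Output = 2*Wear - 2*Heat - 2*Defects  [with Wear=0, Heat=3, Defects=4]  = -14

-14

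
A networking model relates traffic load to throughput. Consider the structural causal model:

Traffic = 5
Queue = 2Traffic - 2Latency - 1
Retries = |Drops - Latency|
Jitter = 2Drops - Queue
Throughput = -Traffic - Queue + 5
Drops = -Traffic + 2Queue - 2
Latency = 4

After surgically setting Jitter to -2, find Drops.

-5

do(Jitter=-2) replaces the equation Jitter = 2Drops - Queue with the constant Jitter = -2.
No directed path runs from Jitter to Drops, so Drops keeps its natural value.
Queue = 2Traffic - 2Latency - 1  [with Traffic=5, Latency=4]  = 1
Drops = -Traffic + 2Queue - 2  [with Traffic=5, Queue=1]  = -5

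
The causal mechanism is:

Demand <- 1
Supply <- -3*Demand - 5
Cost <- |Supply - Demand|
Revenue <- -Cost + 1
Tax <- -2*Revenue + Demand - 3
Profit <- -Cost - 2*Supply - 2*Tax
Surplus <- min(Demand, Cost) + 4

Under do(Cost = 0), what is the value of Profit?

24

The intervention breaks the incoming arrows to Cost: Cost <- |Supply - Demand| no longer applies, and Cost = 0.
Supply = -3*Demand - 5  [with Demand=1]  = -8
Revenue = -Cost + 1  [with Cost=0]  = 1
Tax = -2*Revenue + Demand - 3  [with Revenue=1, Demand=1]  = -4
Profit = -Cost - 2*Supply - 2*Tax  [with Cost=0, Supply=-8, Tax=-4]  = 24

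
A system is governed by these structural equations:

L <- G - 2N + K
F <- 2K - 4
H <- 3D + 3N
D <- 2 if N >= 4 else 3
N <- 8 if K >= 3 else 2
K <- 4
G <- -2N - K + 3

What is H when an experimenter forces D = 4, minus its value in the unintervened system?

6

Intervening sets D = 4 and removes its equation (D <- 2 if N >= 4 else 3).
N = 8 if K >= 3 else 2  [with K=4]  = 8
H = 3D + 3N  [with D=4, N=8]  = 36
Without intervention: N = 8 if K >= 3 else 2  [with K=4]  = 8; D = 2 if N >= 4 else 3  [with N=8]  = 2; H = 3D + 3N  [with D=2, N=8]  = 30.
Change = 36 − 30 = 6.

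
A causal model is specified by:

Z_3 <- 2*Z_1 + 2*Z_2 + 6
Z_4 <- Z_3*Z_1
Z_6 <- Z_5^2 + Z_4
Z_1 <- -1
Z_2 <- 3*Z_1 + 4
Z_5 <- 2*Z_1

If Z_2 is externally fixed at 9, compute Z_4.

-22

Under do(Z_2=9), the mechanism Z_2 <- 3*Z_1 + 4 is discarded; Z_2 is fixed at 9.
Z_3 = 2*Z_1 + 2*Z_2 + 6  [with Z_1=-1, Z_2=9]  = 22
Z_4 = Z_3*Z_1  [with Z_3=22, Z_1=-1]  = -22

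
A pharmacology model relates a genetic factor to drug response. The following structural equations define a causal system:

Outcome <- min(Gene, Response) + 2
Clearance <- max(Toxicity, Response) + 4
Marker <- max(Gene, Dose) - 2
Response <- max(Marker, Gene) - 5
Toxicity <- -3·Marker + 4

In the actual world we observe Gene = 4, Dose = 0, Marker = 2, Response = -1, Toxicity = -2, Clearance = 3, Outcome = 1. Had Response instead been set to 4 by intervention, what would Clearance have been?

8

Under do(Response=4), the mechanism Response <- max(Marker, Gene) - 5 is discarded; Response is fixed at 4.
Marker = max(Gene, Dose) - 2  [with Gene=4, Dose=0]  = 2
Toxicity = -3·Marker + 4  [with Marker=2]  = -2
Clearance = max(Toxicity, Response) + 4  [with Toxicity=-2, Response=4]  = 8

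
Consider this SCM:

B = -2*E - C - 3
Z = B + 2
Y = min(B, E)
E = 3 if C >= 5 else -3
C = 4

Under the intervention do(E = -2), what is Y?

Under do(E=-2), the mechanism E = 3 if C >= 5 else -3 is discarded; E is fixed at -2.
B = -2*E - C - 3  [with E=-2, C=4]  = -3
Y = min(B, E)  [with B=-3, E=-2]  = -3

-3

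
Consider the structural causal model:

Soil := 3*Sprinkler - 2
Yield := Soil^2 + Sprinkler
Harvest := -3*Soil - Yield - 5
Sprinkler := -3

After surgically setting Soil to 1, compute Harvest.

Under do(Soil=1), the mechanism Soil := 3*Sprinkler - 2 is discarded; Soil is fixed at 1.
Yield = Soil^2 + Sprinkler  [with Soil=1, Sprinkler=-3]  = -2
Harvest = -3*Soil - Yield - 5  [with Soil=1, Yield=-2]  = -6

-6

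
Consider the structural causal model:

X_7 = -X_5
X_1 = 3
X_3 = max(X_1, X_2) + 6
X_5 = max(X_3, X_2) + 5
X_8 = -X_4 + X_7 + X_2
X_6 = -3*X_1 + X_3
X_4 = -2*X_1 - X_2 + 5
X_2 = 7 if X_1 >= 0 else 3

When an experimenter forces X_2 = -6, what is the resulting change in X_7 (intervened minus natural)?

4

Under do(X_2=-6), the mechanism X_2 = 7 if X_1 >= 0 else 3 is discarded; X_2 is fixed at -6.
X_3 = max(X_1, X_2) + 6  [with X_1=3, X_2=-6]  = 9
X_5 = max(X_3, X_2) + 5  [with X_3=9, X_2=-6]  = 14
X_7 = -X_5  [with X_5=14]  = -14
Without intervention: X_2 = 7 if X_1 >= 0 else 3  [with X_1=3]  = 7; X_3 = max(X_1, X_2) + 6  [with X_1=3, X_2=7]  = 13; X_5 = max(X_3, X_2) + 5  [with X_3=13, X_2=7]  = 18; X_7 = -X_5  [with X_5=18]  = -18.
Change = -14 − (-18) = 4.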